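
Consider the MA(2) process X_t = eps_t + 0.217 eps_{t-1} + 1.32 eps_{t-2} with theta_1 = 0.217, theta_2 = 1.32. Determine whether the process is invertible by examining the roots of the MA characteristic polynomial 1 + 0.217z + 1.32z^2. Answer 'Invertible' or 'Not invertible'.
\text{Not invertible}

The MA(q) characteristic polynomial is P(z) = 1 + 0.217z + 1.32z^2.
Invertibility requires all roots to lie outside the unit circle, i.e. |z| > 1 for every root.
Set 1 + (0.217) z + (1.32) z^2 = 0, i.e. a z^2 + b z + c = 0 with a = 1.32, b = 0.217, c = 1.
Discriminant D = b^2 - 4ac = (0.217)^2 - 4*(1.32)*1 = 0.047089 - (5.28) = -5.232911.
D < 0, so the roots are the complex-conjugate pair z = (-b +/- i sqrt(-D)) / (2a) = -0.0822 +/- 0.8665i.
For a conjugate pair |z|^2 = z * conj(z) = (product of roots) = c/a = 1/(1.32) = 0.757576, so |z| = sqrt(0.757576) = 0.8704 for both roots.
Moduli of all roots: 0.8704, 0.8704.
All moduli strictly greater than 1? No.
Verdict: Not invertible.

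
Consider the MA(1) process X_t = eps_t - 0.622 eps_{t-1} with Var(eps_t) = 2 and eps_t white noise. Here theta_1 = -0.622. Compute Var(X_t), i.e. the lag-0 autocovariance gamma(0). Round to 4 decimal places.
\gamma(0) = 2.7738

For an MA(q) process X_t = eps_t + sum_i theta_i eps_{t-i} with
Var(eps_t) = sigma^2, the variance is
  gamma(0) = sigma^2 * (1 + sum_i theta_i^2).
  sum_i theta_i^2 = (-0.622)^2 = 0.386884.
  gamma(0) = 2 * (1 + 0.386884) = 2 * 1.386884 = 2.773768, which rounds to 2.7738.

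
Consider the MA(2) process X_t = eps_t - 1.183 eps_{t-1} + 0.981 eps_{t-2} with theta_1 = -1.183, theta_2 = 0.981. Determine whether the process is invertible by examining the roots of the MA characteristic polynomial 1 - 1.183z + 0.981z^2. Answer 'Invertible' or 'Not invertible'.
\text{Invertible}

The MA(q) characteristic polynomial is P(z) = 1 - 1.183z + 0.981z^2.
Invertibility requires all roots to lie outside the unit circle, i.e. |z| > 1 for every root.
Set 1 + (-1.183) z + (0.981) z^2 = 0, i.e. a z^2 + b z + c = 0 with a = 0.981, b = -1.183, c = 1.
Discriminant D = b^2 - 4ac = (-1.183)^2 - 4*(0.981)*1 = 1.399489 - (3.924) = -2.524511.
D < 0, so the roots are the complex-conjugate pair z = (-b +/- i sqrt(-D)) / (2a) = 0.603 +/- 0.8098i.
For a conjugate pair |z|^2 = z * conj(z) = (product of roots) = c/a = 1/(0.981) = 1.019368, so |z| = sqrt(1.019368) = 1.0096 for both roots.
Moduli of all roots: 1.0096, 1.0096.
All moduli strictly greater than 1? Yes.
Verdict: Invertible.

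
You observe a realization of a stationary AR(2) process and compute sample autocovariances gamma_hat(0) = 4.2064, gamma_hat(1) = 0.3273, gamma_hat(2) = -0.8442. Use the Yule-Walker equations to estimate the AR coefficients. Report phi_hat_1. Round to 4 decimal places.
\hat\phi_{1} = 0.0940

The Yule-Walker equations for an AR(p) process read, in matrix form,
  Gamma_p phi = r_p,   with   (Gamma_p)_{ij} = gamma(|i - j|),
                       (r_p)_i = gamma(i),   i,j = 1..p.
Substitute the sample gammas (Toeplitz matrix and right-hand side of size 2):
  Gamma_p = [[4.2064, 0.3273], [0.3273, 4.2064]]
  r_p     = [0.3273, -0.8442]
Written out:
  4.2064 phi_1 + 0.3273 phi_2 = 0.3273
  0.3273 phi_1 + 4.2064 phi_2 = -0.8442
Solve by Cramer's rule:
  det = gamma(0)^2 - gamma(1)^2 = (4.2064)^2 - (0.3273)^2 = 17.69380096 - 0.10712529 = 17.58667567
  phi_hat_1 = [gamma(1) gamma(0) - gamma(1) gamma(2)] / det = [(0.3273)(4.2064) - (0.3273)(-0.8442)] / 17.58667567 = 1.65306138 / 17.58667567 = 0.094
  phi_hat_2 = [gamma(0) gamma(2) - gamma(1)^2] / det = [(4.2064)(-0.8442) - (0.3273)^2] / 17.58667567 = -3.65816817 / 17.58667567 = -0.208
So phi_hat = [0.0940, -0.2080].
Therefore phi_hat_1 = 0.0940.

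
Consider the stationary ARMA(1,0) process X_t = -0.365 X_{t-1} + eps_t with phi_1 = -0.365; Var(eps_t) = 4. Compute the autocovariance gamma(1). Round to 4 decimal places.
\gamma(1) = -1.6844

Multiply the model equation by X_{t-k} and take expectations. With theta_0 = psi_0 = 1 and psi_j the MA(infinity) weights, this gives
  gamma(k) - sum_i phi_i gamma(k-i) = c_k,
  c_k = sigma^2 * sum_{j=k..q} theta_j psi_{j-k}   (c_k = 0 for k > q),
using gamma(-m) = gamma(m).
Pure AR (q = 0): c_0 = sigma^2 = 4, c_k = 0 for k >= 1.
Equations for k = 0 and k = 1 (AR order 1):
  gamma(0) = phi_1 gamma(1) + c_0
  gamma(1) = phi_1 gamma(0) + c_1
Substituting the second into the first: gamma(0) (1 - phi_1^2) = c_0 + phi_1 c_1, so
  gamma(0) = c_0 / (1 - phi_1^2) = 4 / (1 - (-0.365)^2) = 4 / 0.866775 = 4.614808.
  gamma(1) = phi_1 gamma(0) = (-0.365)(4.614808) = -1.684405.
Therefore gamma(1) = -1.6844 (to 4 decimal places).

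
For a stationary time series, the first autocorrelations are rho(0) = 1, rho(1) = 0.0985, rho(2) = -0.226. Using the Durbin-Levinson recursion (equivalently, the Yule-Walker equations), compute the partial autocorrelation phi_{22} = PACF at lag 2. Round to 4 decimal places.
\phi_{22} = -0.2380

The PACF at lag k is phi_{kk}, the last component of the solution
to the Yule-Walker system G_k phi = r_k where
  (G_k)_{ij} = rho(|i - j|), (r_k)_i = rho(i), i,j = 1..k.
Equivalently, Durbin-Levinson gives phi_{kk} iteratively:
  phi_{11} = rho(1)
  phi_{kk} = [rho(k) - sum_{j=1..k-1} phi_{k-1,j} rho(k-j)]
            / [1 - sum_{j=1..k-1} phi_{k-1,j} rho(j)],
  phi_{k,j} = phi_{k-1,j} - phi_{kk} phi_{k-1,k-j},  j = 1..k-1.
Step k = 1:
  phi_11 = rho(1) = 0.0985.
Step k = 2:
  phi_22 = [rho(2) - phi_11 rho(1)] / [1 - phi_11 rho(1)] = [-0.226 - (0.0985)(0.0985)] / [1 - (0.0985)(0.0985)]
         = -0.23570225 / 0.99029775 = -0.238.
Therefore phi_{22} = -0.2380.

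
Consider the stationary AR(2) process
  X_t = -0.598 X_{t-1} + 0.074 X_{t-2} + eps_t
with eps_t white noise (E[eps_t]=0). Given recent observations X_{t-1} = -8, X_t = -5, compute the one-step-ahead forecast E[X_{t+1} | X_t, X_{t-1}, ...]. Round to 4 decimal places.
E[X_{t+1} \mid \mathcal F_t] = 2.3980

For an AR(p) model X_t = c + sum_i phi_i X_{t-i} + eps_t, the
one-step-ahead conditional mean is
  E[X_{t+1} | X_t, ...] = c + sum_i phi_i X_{t+1-i}.
Substitute known values:
  E[X_{t+1} | ...] = (-0.598) * (-5) + (0.074) * (-8)
                   = 2.3980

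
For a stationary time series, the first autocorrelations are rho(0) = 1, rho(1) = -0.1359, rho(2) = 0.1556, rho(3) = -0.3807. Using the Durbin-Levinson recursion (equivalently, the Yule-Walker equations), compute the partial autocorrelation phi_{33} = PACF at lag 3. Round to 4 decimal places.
\phi_{33} = -0.3570

The PACF at lag k is phi_{kk}, the last component of the solution
to the Yule-Walker system G_k phi = r_k where
  (G_k)_{ij} = rho(|i - j|), (r_k)_i = rho(i), i,j = 1..k.
Equivalently, Durbin-Levinson gives phi_{kk} iteratively:
  phi_{11} = rho(1)
  phi_{kk} = [rho(k) - sum_{j=1..k-1} phi_{k-1,j} rho(k-j)]
            / [1 - sum_{j=1..k-1} phi_{k-1,j} rho(j)],
  phi_{k,j} = phi_{k-1,j} - phi_{kk} phi_{k-1,k-j},  j = 1..k-1.
Step k = 1:
  phi_11 = rho(1) = -0.1359.
Step k = 2:
  phi_22 = [rho(2) - phi_11 rho(1)] / [1 - phi_11 rho(1)] = [0.1556 - (-0.1359)(-0.1359)] / [1 - (-0.1359)(-0.1359)]
         = 0.13713119 / 0.98153119 = 0.139711.
  Update: phi_21 = phi_11 - phi_22 phi_11 = -0.1359 - (0.139711)(-0.1359) = -0.116913.
Step k = 3:
  phi_33 = [rho(3) - phi_21 rho(2) - phi_22 rho(1)] / [1 - phi_21 rho(1) - phi_22 rho(2)]
    numerator   = -0.3807 - (-0.116913)(0.1556) - (0.139711)(-0.1359) = -0.34352151
    denominator = 1 - (-0.116913)(-0.1359) - (0.139711)(0.1556) = 0.96237239
  phi_33 = -0.34352151 / 0.96237239 = -0.357.
Therefore phi_{33} = -0.3570.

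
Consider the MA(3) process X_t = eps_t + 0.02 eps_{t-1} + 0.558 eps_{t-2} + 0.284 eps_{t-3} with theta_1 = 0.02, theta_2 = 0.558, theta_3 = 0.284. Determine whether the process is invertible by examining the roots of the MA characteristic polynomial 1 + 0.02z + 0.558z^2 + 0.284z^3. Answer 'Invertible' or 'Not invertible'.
\text{Invertible}

The MA(q) characteristic polynomial is P(z) = 1 + 0.02z + 0.558z^2 + 0.284z^3.
Invertibility requires all roots to lie outside the unit circle, i.e. |z| > 1 for every root.
Degree 3: look for a simple real root z0 first, then factor out (1 - z/z0) and solve the remaining quadratic.
Testing z0 = -2.5: P(-2.5) = 1 + (0.02)(-2.5) + (0.558)(-2.5)^2 + (0.284)(-2.5)^3
  = 1 + (-0.05) + (3.4875) + (-4.4375) = 0.  So z_0 = -2.5 is a root, |z_0| = 2.5.
Divide out the factor (1 + 0.4 z) = (1 - z/z0) (since 1/z0 = -0.4):
  P(z) = (1 + 0.4 z)(1 + (-0.38) z + (0.71) z^2)
  [check: z-coef -0.38 - (-0.4) = 0.02; z^2-coef 0.71 - (-0.4)(-0.38) = 0.558; z^3-coef -(-0.4)(0.71) = 0.284.]
Remaining roots from the quadratic factor 1 + (-0.38) z + (0.71) z^2:
  Set 1 + (-0.38) z + (0.71) z^2 = 0, i.e. a z^2 + b z + c = 0 with a = 0.71, b = -0.38, c = 1.
  Discriminant D = b^2 - 4ac = (-0.38)^2 - 4*(0.71)*1 = 0.1444 - (2.84) = -2.6956.
  D < 0, so the roots are the complex-conjugate pair z = (-b +/- i sqrt(-D)) / (2a) = 0.2676 +/- 1.1562i.
  For a conjugate pair |z|^2 = z * conj(z) = (product of roots) = c/a = 1/(0.71) = 1.408451, so |z| = sqrt(1.408451) = 1.1868 for both roots.
Moduli of all roots: 2.5000, 1.1868, 1.1868.
All moduli strictly greater than 1? Yes.
Verdict: Invertible.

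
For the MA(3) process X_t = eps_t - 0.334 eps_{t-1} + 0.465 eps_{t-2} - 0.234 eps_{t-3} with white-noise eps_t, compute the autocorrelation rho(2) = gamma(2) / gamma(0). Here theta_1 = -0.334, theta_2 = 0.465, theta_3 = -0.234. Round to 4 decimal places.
\rho(2) = 0.3929

For an MA(q) process with theta_0 = 1, the autocovariance is
  gamma(k) = sigma^2 * sum_{i=0..q-k} theta_i * theta_{i+k},
and rho(k) = gamma(k) / gamma(0). Sigma^2 cancels.
  numerator   = (1)*(0.465) + (-0.334)*(-0.234) = 0.543156.
  denominator = (1)^2 + (-0.334)^2 + (0.465)^2 + (-0.234)^2 = 1.382537.
  rho(2) = 0.543156 / 1.382537 = 0.3929.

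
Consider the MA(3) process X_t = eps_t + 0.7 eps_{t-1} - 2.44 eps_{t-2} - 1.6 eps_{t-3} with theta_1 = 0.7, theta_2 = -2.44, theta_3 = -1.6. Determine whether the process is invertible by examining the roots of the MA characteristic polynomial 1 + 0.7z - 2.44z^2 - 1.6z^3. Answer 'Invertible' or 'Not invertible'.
\text{Not invertible}

The MA(q) characteristic polynomial is P(z) = 1 + 0.7z - 2.44z^2 - 1.6z^3.
Invertibility requires all roots to lie outside the unit circle, i.e. |z| > 1 for every root.
Degree 3: look for a simple real root z0 first, then factor out (1 - z/z0) and solve the remaining quadratic.
Testing z0 = -0.625: P(-0.625) = 1 + (0.7)(-0.625) + (-2.44)(-0.625)^2 + (-1.6)(-0.625)^3
  = 1 + (-0.4375) + (-0.953125) + (0.390625) = 0.  So z_0 = -0.625 is a root, |z_0| = 0.625.
Divide out the factor (1 + 1.6 z) = (1 - z/z0) (since 1/z0 = -1.6):
  P(z) = (1 + 1.6 z)(1 + (-0.9) z + (-1) z^2)
  [check: z-coef -0.9 - (-1.6) = 0.7; z^2-coef -1 - (-1.6)(-0.9) = -2.44; z^3-coef -(-1.6)(-1) = -1.6.]
Remaining roots from the quadratic factor 1 + (-0.9) z + (-1) z^2:
  Set 1 + (-0.9) z + (-1) z^2 = 0, i.e. a z^2 + b z + c = 0 with a = -1, b = -0.9, c = 1.
  Discriminant D = b^2 - 4ac = (-0.9)^2 - 4*(-1)*1 = 0.81 - (-4) = 4.81.
  D >= 0, so the roots are real: z = (-b +/- sqrt(D)) / (2a) = (0.9 +/- 2.193171) / (-2).
    z_1 = (0.9 + 2.193171) / (-2) = -1.5466,   |z_1| = 1.5466.
    z_2 = (0.9 - 2.193171) / (-2) = 0.6466,   |z_2| = 0.6466.
Moduli of all roots: 0.6250, 1.5466, 0.6466.
All moduli strictly greater than 1? No.
Verdict: Not invertible.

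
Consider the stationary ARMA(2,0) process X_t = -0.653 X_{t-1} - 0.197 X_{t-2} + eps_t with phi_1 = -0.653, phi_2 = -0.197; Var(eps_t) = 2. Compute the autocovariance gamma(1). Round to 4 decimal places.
\gamma(1) = -1.6161

Multiply the model equation by X_{t-k} and take expectations. With theta_0 = psi_0 = 1 and psi_j the MA(infinity) weights, this gives
  gamma(k) - sum_i phi_i gamma(k-i) = c_k,
  c_k = sigma^2 * sum_{j=k..q} theta_j psi_{j-k}   (c_k = 0 for k > q),
using gamma(-m) = gamma(m).
Pure AR (q = 0): c_0 = sigma^2 = 2, c_k = 0 for k >= 1.
Equations for k = 0, 1, 2 (AR order 2, c_2 = 0):
  (E0) gamma(0) = phi_1 gamma(1) + phi_2 gamma(2) + c_0
  (E1) gamma(1) = phi_1 gamma(0) + phi_2 gamma(1) + c_1
  (E2) gamma(2) = phi_1 gamma(1) + phi_2 gamma(0)
From (E1): gamma(1) = A gamma(0) + B with
  A = phi_1 / (1 - phi_2) = -0.653 / 1.197 = -0.54553,   B = c_1 / (1 - phi_2) = 0 / 1.197 = 0.
Insert (E2) into (E0): gamma(0) (1 - phi_2^2) = phi_1 (1 + phi_2) gamma(1) + c_0.
  phi_1 (1 + phi_2) = (-0.653)(0.803) = -0.524359,   1 - phi_2^2 = 0.961191.
Replace gamma(1) by A gamma(0) + B and collect gamma(0):
  gamma(0) [0.961191 - (-0.524359)(-0.54553)] = c_0 = 2
  gamma(0) * 0.675137 = 2
  gamma(0) = 2 / 0.675137 = 2.962361.
  gamma(1) = A gamma(0) = (-0.54553)(2.962361) = -1.616058.
Therefore gamma(1) = -1.6161 (to 4 decimal places).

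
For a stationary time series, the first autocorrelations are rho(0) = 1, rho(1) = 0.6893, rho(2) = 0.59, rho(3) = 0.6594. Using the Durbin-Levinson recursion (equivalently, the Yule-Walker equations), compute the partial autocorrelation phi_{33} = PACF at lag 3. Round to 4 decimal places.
\phi_{33} = 0.3819

The PACF at lag k is phi_{kk}, the last component of the solution
to the Yule-Walker system G_k phi = r_k where
  (G_k)_{ij} = rho(|i - j|), (r_k)_i = rho(i), i,j = 1..k.
Equivalently, Durbin-Levinson gives phi_{kk} iteratively:
  phi_{11} = rho(1)
  phi_{kk} = [rho(k) - sum_{j=1..k-1} phi_{k-1,j} rho(k-j)]
            / [1 - sum_{j=1..k-1} phi_{k-1,j} rho(j)],
  phi_{k,j} = phi_{k-1,j} - phi_{kk} phi_{k-1,k-j},  j = 1..k-1.
Step k = 1:
  phi_11 = rho(1) = 0.6893.
Step k = 2:
  phi_22 = [rho(2) - phi_11 rho(1)] / [1 - phi_11 rho(1)] = [0.59 - (0.6893)(0.6893)] / [1 - (0.6893)(0.6893)]
         = 0.11486551 / 0.52486551 = 0.218848.
  Update: phi_21 = phi_11 - phi_22 phi_11 = 0.6893 - (0.218848)(0.6893) = 0.538448.
Step k = 3:
  phi_33 = [rho(3) - phi_21 rho(2) - phi_22 rho(1)] / [1 - phi_21 rho(1) - phi_22 rho(2)]
    numerator   = 0.6594 - (0.538448)(0.59) - (0.218848)(0.6893) = 0.19086385
    denominator = 1 - (0.538448)(0.6893) - (0.218848)(0.59) = 0.49972748
  phi_33 = 0.19086385 / 0.49972748 = 0.3819.
Therefore phi_{33} = 0.3819.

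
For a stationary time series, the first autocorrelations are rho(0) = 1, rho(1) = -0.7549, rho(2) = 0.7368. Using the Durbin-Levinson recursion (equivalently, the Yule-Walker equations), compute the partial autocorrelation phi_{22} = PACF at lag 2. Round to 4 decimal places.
\phi_{22} = 0.3881

The PACF at lag k is phi_{kk}, the last component of the solution
to the Yule-Walker system G_k phi = r_k where
  (G_k)_{ij} = rho(|i - j|), (r_k)_i = rho(i), i,j = 1..k.
Equivalently, Durbin-Levinson gives phi_{kk} iteratively:
  phi_{11} = rho(1)
  phi_{kk} = [rho(k) - sum_{j=1..k-1} phi_{k-1,j} rho(k-j)]
            / [1 - sum_{j=1..k-1} phi_{k-1,j} rho(j)],
  phi_{k,j} = phi_{k-1,j} - phi_{kk} phi_{k-1,k-j},  j = 1..k-1.
Step k = 1:
  phi_11 = rho(1) = -0.7549.
Step k = 2:
  phi_22 = [rho(2) - phi_11 rho(1)] / [1 - phi_11 rho(1)] = [0.7368 - (-0.7549)(-0.7549)] / [1 - (-0.7549)(-0.7549)]
         = 0.16692599 / 0.43012599 = 0.3881.
Therefore phi_{22} = 0.3881.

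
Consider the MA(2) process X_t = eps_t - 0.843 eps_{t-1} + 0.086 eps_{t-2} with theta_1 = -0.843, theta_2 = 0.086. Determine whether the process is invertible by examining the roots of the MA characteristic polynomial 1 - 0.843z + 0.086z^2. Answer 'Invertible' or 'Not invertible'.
\text{Invertible}

The MA(q) characteristic polynomial is P(z) = 1 - 0.843z + 0.086z^2.
Invertibility requires all roots to lie outside the unit circle, i.e. |z| > 1 for every root.
Set 1 + (-0.843) z + (0.086) z^2 = 0, i.e. a z^2 + b z + c = 0 with a = 0.086, b = -0.843, c = 1.
Discriminant D = b^2 - 4ac = (-0.843)^2 - 4*(0.086)*1 = 0.710649 - (0.344) = 0.366649.
D >= 0, so the roots are real: z = (-b +/- sqrt(D)) / (2a) = (0.843 +/- 0.605515) / (0.172).
  z_1 = (0.843 + 0.605515) / (0.172) = 8.4216,   |z_1| = 8.4216.
  z_2 = (0.843 - 0.605515) / (0.172) = 1.3807,   |z_2| = 1.3807.
Moduli of all roots: 8.4216, 1.3807.
All moduli strictly greater than 1? Yes.
Verdict: Invertible.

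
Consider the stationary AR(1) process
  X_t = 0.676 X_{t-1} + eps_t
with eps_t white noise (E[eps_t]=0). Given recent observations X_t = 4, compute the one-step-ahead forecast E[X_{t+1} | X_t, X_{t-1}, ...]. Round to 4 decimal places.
E[X_{t+1} \mid \mathcal F_t] = 2.7040

For an AR(p) model X_t = c + sum_i phi_i X_{t-i} + eps_t, the
one-step-ahead conditional mean is
  E[X_{t+1} | X_t, ...] = c + sum_i phi_i X_{t+1-i}.
Substitute known values:
  E[X_{t+1} | ...] = (0.676) * (4)
                   = 2.7040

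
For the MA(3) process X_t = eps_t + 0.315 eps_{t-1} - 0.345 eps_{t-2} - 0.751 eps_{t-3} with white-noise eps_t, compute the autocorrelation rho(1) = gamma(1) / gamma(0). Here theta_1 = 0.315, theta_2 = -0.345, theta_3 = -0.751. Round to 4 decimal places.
\rho(1) = 0.2611

For an MA(q) process with theta_0 = 1, the autocovariance is
  gamma(k) = sigma^2 * sum_{i=0..q-k} theta_i * theta_{i+k},
and rho(k) = gamma(k) / gamma(0). Sigma^2 cancels.
  numerator   = (1)*(0.315) + (0.315)*(-0.345) + (-0.345)*(-0.751) = 0.46542.
  denominator = (1)^2 + (0.315)^2 + (-0.345)^2 + (-0.751)^2 = 1.782251.
  rho(1) = 0.46542 / 1.782251 = 0.2611.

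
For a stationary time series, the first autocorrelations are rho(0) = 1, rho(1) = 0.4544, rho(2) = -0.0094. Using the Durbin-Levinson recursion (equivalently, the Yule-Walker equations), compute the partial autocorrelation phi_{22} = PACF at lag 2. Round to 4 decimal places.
\phi_{22} = -0.2721

The PACF at lag k is phi_{kk}, the last component of the solution
to the Yule-Walker system G_k phi = r_k where
  (G_k)_{ij} = rho(|i - j|), (r_k)_i = rho(i), i,j = 1..k.
Equivalently, Durbin-Levinson gives phi_{kk} iteratively:
  phi_{11} = rho(1)
  phi_{kk} = [rho(k) - sum_{j=1..k-1} phi_{k-1,j} rho(k-j)]
            / [1 - sum_{j=1..k-1} phi_{k-1,j} rho(j)],
  phi_{k,j} = phi_{k-1,j} - phi_{kk} phi_{k-1,k-j},  j = 1..k-1.
Step k = 1:
  phi_11 = rho(1) = 0.4544.
Step k = 2:
  phi_22 = [rho(2) - phi_11 rho(1)] / [1 - phi_11 rho(1)] = [-0.0094 - (0.4544)(0.4544)] / [1 - (0.4544)(0.4544)]
         = -0.21587936 / 0.79352064 = -0.2721.
Therefore phi_{22} = -0.2721.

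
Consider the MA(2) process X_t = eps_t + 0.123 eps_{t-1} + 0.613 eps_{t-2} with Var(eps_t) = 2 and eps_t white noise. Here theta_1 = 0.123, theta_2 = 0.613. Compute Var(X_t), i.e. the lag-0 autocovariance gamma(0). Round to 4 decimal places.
\gamma(0) = 2.7818

For an MA(q) process X_t = eps_t + sum_i theta_i eps_{t-i} with
Var(eps_t) = sigma^2, the variance is
  gamma(0) = sigma^2 * (1 + sum_i theta_i^2).
  sum_i theta_i^2 = (0.123)^2 + (0.613)^2 = 0.015129 + 0.375769 = 0.390898.
  gamma(0) = 2 * (1 + 0.390898) = 2 * 1.390898 = 2.781796, which rounds to 2.7818.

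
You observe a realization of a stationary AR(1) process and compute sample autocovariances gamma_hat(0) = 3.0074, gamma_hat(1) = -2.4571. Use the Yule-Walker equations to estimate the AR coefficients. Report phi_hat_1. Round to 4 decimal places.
\hat\phi_{1} = -0.8170

The Yule-Walker equations for an AR(p) process read, in matrix form,
  Gamma_p phi = r_p,   with   (Gamma_p)_{ij} = gamma(|i - j|),
                       (r_p)_i = gamma(i),   i,j = 1..p.
Substitute the sample gammas (Toeplitz matrix and right-hand side of size 1):
  Gamma_p = [[3.0074]]
  r_p     = [-2.4571]
With p = 1 this is the single equation gamma(0) phi_1 = gamma(1):
  phi_hat_1 = gamma(1) / gamma(0) = -2.4571 / 3.0074 = -0.8170.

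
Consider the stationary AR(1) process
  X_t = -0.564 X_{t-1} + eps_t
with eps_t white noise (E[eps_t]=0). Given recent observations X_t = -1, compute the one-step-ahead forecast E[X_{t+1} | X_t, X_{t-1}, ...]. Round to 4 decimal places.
E[X_{t+1} \mid \mathcal F_t] = 0.5640

For an AR(p) model X_t = c + sum_i phi_i X_{t-i} + eps_t, the
one-step-ahead conditional mean is
  E[X_{t+1} | X_t, ...] = c + sum_i phi_i X_{t+1-i}.
Substitute known values:
  E[X_{t+1} | ...] = (-0.564) * (-1)
                   = 0.5640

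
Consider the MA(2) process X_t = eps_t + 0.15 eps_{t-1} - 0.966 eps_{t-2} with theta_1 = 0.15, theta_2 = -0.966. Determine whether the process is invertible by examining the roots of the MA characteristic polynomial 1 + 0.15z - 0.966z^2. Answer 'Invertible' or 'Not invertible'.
\text{Not invertible}

The MA(q) characteristic polynomial is P(z) = 1 + 0.15z - 0.966z^2.
Invertibility requires all roots to lie outside the unit circle, i.e. |z| > 1 for every root.
Set 1 + (0.15) z + (-0.966) z^2 = 0, i.e. a z^2 + b z + c = 0 with a = -0.966, b = 0.15, c = 1.
Discriminant D = b^2 - 4ac = (0.15)^2 - 4*(-0.966)*1 = 0.0225 - (-3.864) = 3.8865.
D >= 0, so the roots are real: z = (-b +/- sqrt(D)) / (2a) = (-0.15 +/- 1.971421) / (-1.932).
  z_1 = (-0.15 + 1.971421) / (-1.932) = -0.9428,   |z_1| = 0.9428.
  z_2 = (-0.15 - 1.971421) / (-1.932) = 1.098,   |z_2| = 1.098.
Moduli of all roots: 0.9428, 1.0980.
All moduli strictly greater than 1? No.
Verdict: Not invertible.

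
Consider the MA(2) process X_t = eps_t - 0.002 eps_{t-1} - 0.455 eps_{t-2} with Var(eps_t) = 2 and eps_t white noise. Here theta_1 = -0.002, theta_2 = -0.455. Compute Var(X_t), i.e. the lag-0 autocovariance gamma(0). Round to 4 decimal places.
\gamma(0) = 2.4141

For an MA(q) process X_t = eps_t + sum_i theta_i eps_{t-i} with
Var(eps_t) = sigma^2, the variance is
  gamma(0) = sigma^2 * (1 + sum_i theta_i^2).
  sum_i theta_i^2 = (-0.002)^2 + (-0.455)^2 = 0.000004 + 0.207025 = 0.207029.
  gamma(0) = 2 * (1 + 0.207029) = 2 * 1.207029 = 2.414058, which rounds to 2.4141.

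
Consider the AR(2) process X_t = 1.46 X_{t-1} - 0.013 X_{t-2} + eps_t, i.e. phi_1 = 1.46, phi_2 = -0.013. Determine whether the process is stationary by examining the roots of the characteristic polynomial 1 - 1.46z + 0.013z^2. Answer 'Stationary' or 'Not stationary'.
\text{Not stationary}

The AR(p) characteristic polynomial is P(z) = 1 - 1.46z + 0.013z^2.
Stationarity requires all roots to lie outside the unit circle, i.e. |z| > 1 for every root.
Set 1 + (-1.46) z + (0.013) z^2 = 0, i.e. a z^2 + b z + c = 0 with a = 0.013, b = -1.46, c = 1.
Discriminant D = b^2 - 4ac = (-1.46)^2 - 4*(0.013)*1 = 2.1316 - (0.052) = 2.0796.
D >= 0, so the roots are real: z = (-b +/- sqrt(D)) / (2a) = (1.46 +/- 1.442082) / (0.026).
  z_1 = (1.46 + 1.442082) / (0.026) = 111.6185,   |z_1| = 111.6185.
  z_2 = (1.46 - 1.442082) / (0.026) = 0.6892,   |z_2| = 0.6892.
Moduli of all roots: 111.6185, 0.6892.
All moduli strictly greater than 1? No.
Verdict: Not stationary.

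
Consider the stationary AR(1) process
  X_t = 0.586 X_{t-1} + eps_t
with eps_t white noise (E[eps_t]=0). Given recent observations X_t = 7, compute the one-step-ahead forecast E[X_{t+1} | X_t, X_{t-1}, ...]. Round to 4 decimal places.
E[X_{t+1} \mid \mathcal F_t] = 4.1020

For an AR(p) model X_t = c + sum_i phi_i X_{t-i} + eps_t, the
one-step-ahead conditional mean is
  E[X_{t+1} | X_t, ...] = c + sum_i phi_i X_{t+1-i}.
Substitute known values:
  E[X_{t+1} | ...] = (0.586) * (7)
                   = 4.1020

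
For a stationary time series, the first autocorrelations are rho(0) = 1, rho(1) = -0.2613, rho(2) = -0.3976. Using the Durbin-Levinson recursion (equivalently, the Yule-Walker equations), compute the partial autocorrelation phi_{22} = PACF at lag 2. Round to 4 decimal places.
\phi_{22} = -0.5000

The PACF at lag k is phi_{kk}, the last component of the solution
to the Yule-Walker system G_k phi = r_k where
  (G_k)_{ij} = rho(|i - j|), (r_k)_i = rho(i), i,j = 1..k.
Equivalently, Durbin-Levinson gives phi_{kk} iteratively:
  phi_{11} = rho(1)
  phi_{kk} = [rho(k) - sum_{j=1..k-1} phi_{k-1,j} rho(k-j)]
            / [1 - sum_{j=1..k-1} phi_{k-1,j} rho(j)],
  phi_{k,j} = phi_{k-1,j} - phi_{kk} phi_{k-1,k-j},  j = 1..k-1.
Step k = 1:
  phi_11 = rho(1) = -0.2613.
Step k = 2:
  phi_22 = [rho(2) - phi_11 rho(1)] / [1 - phi_11 rho(1)] = [-0.3976 - (-0.2613)(-0.2613)] / [1 - (-0.2613)(-0.2613)]
         = -0.46587769 / 0.93172231 = -0.5.
Therefore phi_{22} = -0.5000.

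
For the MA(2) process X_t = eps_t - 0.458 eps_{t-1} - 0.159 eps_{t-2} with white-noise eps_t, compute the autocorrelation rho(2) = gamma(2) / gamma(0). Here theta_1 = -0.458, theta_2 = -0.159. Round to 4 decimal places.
\rho(2) = -0.1287

For an MA(q) process with theta_0 = 1, the autocovariance is
  gamma(k) = sigma^2 * sum_{i=0..q-k} theta_i * theta_{i+k},
and rho(k) = gamma(k) / gamma(0). Sigma^2 cancels.
  numerator   = (1)*(-0.159) = -0.159.
  denominator = (1)^2 + (-0.458)^2 + (-0.159)^2 = 1.235045.
  rho(2) = -0.159 / 1.235045 = -0.1287.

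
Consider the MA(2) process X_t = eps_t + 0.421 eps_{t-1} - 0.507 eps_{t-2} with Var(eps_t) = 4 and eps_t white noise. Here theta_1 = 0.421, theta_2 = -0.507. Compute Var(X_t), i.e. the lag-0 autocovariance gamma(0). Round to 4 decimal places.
\gamma(0) = 5.7372

For an MA(q) process X_t = eps_t + sum_i theta_i eps_{t-i} with
Var(eps_t) = sigma^2, the variance is
  gamma(0) = sigma^2 * (1 + sum_i theta_i^2).
  sum_i theta_i^2 = (0.421)^2 + (-0.507)^2 = 0.177241 + 0.257049 = 0.43429.
  gamma(0) = 4 * (1 + 0.43429) = 4 * 1.43429 = 5.73716, which rounds to 5.7372.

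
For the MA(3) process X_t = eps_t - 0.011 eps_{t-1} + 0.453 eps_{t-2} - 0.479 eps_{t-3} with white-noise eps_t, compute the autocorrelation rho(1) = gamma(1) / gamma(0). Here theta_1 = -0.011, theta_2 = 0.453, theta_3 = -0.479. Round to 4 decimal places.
\rho(1) = -0.1624

For an MA(q) process with theta_0 = 1, the autocovariance is
  gamma(k) = sigma^2 * sum_{i=0..q-k} theta_i * theta_{i+k},
and rho(k) = gamma(k) / gamma(0). Sigma^2 cancels.
  numerator   = (1)*(-0.011) + (-0.011)*(0.453) + (0.453)*(-0.479) = -0.23297.
  denominator = (1)^2 + (-0.011)^2 + (0.453)^2 + (-0.479)^2 = 1.434771.
  rho(1) = -0.23297 / 1.434771 = -0.1624.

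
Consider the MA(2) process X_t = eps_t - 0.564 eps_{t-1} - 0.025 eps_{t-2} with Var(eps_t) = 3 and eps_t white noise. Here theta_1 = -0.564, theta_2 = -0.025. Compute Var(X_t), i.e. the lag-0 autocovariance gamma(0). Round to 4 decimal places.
\gamma(0) = 3.9562

For an MA(q) process X_t = eps_t + sum_i theta_i eps_{t-i} with
Var(eps_t) = sigma^2, the variance is
  gamma(0) = sigma^2 * (1 + sum_i theta_i^2).
  sum_i theta_i^2 = (-0.564)^2 + (-0.025)^2 = 0.318096 + 0.000625 = 0.318721.
  gamma(0) = 3 * (1 + 0.318721) = 3 * 1.318721 = 3.956163, which rounds to 3.9562.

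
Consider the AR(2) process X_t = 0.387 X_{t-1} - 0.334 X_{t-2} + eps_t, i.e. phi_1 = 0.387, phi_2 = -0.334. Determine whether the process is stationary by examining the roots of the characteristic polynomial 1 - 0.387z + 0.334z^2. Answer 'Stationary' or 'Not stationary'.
\text{Stationary}

The AR(p) characteristic polynomial is P(z) = 1 - 0.387z + 0.334z^2.
Stationarity requires all roots to lie outside the unit circle, i.e. |z| > 1 for every root.
Set 1 + (-0.387) z + (0.334) z^2 = 0, i.e. a z^2 + b z + c = 0 with a = 0.334, b = -0.387, c = 1.
Discriminant D = b^2 - 4ac = (-0.387)^2 - 4*(0.334)*1 = 0.149769 - (1.336) = -1.186231.
D < 0, so the roots are the complex-conjugate pair z = (-b +/- i sqrt(-D)) / (2a) = 0.5793 +/- 1.6305i.
For a conjugate pair |z|^2 = z * conj(z) = (product of roots) = c/a = 1/(0.334) = 2.994012, so |z| = sqrt(2.994012) = 1.7303 for both roots.
Moduli of all roots: 1.7303, 1.7303.
All moduli strictly greater than 1? Yes.
Verdict: Stationary.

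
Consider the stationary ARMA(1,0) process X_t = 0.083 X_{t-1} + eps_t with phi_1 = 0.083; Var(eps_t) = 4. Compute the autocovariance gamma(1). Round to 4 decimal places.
\gamma(1) = 0.3343

Multiply the model equation by X_{t-k} and take expectations. With theta_0 = psi_0 = 1 and psi_j the MA(infinity) weights, this gives
  gamma(k) - sum_i phi_i gamma(k-i) = c_k,
  c_k = sigma^2 * sum_{j=k..q} theta_j psi_{j-k}   (c_k = 0 for k > q),
using gamma(-m) = gamma(m).
Pure AR (q = 0): c_0 = sigma^2 = 4, c_k = 0 for k >= 1.
Equations for k = 0 and k = 1 (AR order 1):
  gamma(0) = phi_1 gamma(1) + c_0
  gamma(1) = phi_1 gamma(0) + c_1
Substituting the second into the first: gamma(0) (1 - phi_1^2) = c_0 + phi_1 c_1, so
  gamma(0) = c_0 / (1 - phi_1^2) = 4 / (1 - (0.083)^2) = 4 / 0.993111 = 4.027747.
  gamma(1) = phi_1 gamma(0) = (0.083)(4.027747) = 0.334303.
Therefore gamma(1) = 0.3343 (to 4 decimal places).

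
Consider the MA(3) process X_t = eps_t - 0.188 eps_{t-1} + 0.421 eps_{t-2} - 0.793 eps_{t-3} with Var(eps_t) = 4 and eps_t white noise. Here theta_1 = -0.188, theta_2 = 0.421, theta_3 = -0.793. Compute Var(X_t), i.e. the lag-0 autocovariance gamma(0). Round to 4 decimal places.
\gamma(0) = 7.3657

For an MA(q) process X_t = eps_t + sum_i theta_i eps_{t-i} with
Var(eps_t) = sigma^2, the variance is
  gamma(0) = sigma^2 * (1 + sum_i theta_i^2).
  sum_i theta_i^2 = (-0.188)^2 + (0.421)^2 + (-0.793)^2 = 0.035344 + 0.177241 + 0.628849 = 0.841434.
  gamma(0) = 4 * (1 + 0.841434) = 4 * 1.841434 = 7.365736, which rounds to 7.3657.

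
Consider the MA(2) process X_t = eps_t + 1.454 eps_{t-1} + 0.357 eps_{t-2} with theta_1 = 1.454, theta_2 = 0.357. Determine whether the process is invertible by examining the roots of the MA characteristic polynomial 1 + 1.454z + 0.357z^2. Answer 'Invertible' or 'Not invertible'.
\text{Not invertible}

The MA(q) characteristic polynomial is P(z) = 1 + 1.454z + 0.357z^2.
Invertibility requires all roots to lie outside the unit circle, i.e. |z| > 1 for every root.
Set 1 + (1.454) z + (0.357) z^2 = 0, i.e. a z^2 + b z + c = 0 with a = 0.357, b = 1.454, c = 1.
Discriminant D = b^2 - 4ac = (1.454)^2 - 4*(0.357)*1 = 2.114116 - (1.428) = 0.686116.
D >= 0, so the roots are real: z = (-b +/- sqrt(D)) / (2a) = (-1.454 +/- 0.828321) / (0.714).
  z_1 = (-1.454 + 0.828321) / (0.714) = -0.8763,   |z_1| = 0.8763.
  z_2 = (-1.454 - 0.828321) / (0.714) = -3.1965,   |z_2| = 3.1965.
Moduli of all roots: 0.8763, 3.1965.
All moduli strictly greater than 1? No.
Verdict: Not invertible.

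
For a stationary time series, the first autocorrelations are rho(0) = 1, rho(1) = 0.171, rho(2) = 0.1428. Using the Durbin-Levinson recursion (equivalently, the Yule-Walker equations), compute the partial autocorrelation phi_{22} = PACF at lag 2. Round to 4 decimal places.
\phi_{22} = 0.1170

The PACF at lag k is phi_{kk}, the last component of the solution
to the Yule-Walker system G_k phi = r_k where
  (G_k)_{ij} = rho(|i - j|), (r_k)_i = rho(i), i,j = 1..k.
Equivalently, Durbin-Levinson gives phi_{kk} iteratively:
  phi_{11} = rho(1)
  phi_{kk} = [rho(k) - sum_{j=1..k-1} phi_{k-1,j} rho(k-j)]
            / [1 - sum_{j=1..k-1} phi_{k-1,j} rho(j)],
  phi_{k,j} = phi_{k-1,j} - phi_{kk} phi_{k-1,k-j},  j = 1..k-1.
Step k = 1:
  phi_11 = rho(1) = 0.171.
Step k = 2:
  phi_22 = [rho(2) - phi_11 rho(1)] / [1 - phi_11 rho(1)] = [0.1428 - (0.171)(0.171)] / [1 - (0.171)(0.171)]
         = 0.113559 / 0.970759 = 0.117.
Therefore phi_{22} = 0.1170.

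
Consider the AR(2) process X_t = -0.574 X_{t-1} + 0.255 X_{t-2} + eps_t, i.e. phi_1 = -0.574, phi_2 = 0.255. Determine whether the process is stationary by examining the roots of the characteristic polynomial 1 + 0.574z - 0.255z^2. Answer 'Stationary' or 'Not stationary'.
\text{Stationary}

The AR(p) characteristic polynomial is P(z) = 1 + 0.574z - 0.255z^2.
Stationarity requires all roots to lie outside the unit circle, i.e. |z| > 1 for every root.
Set 1 + (0.574) z + (-0.255) z^2 = 0, i.e. a z^2 + b z + c = 0 with a = -0.255, b = 0.574, c = 1.
Discriminant D = b^2 - 4ac = (0.574)^2 - 4*(-0.255)*1 = 0.329476 - (-1.02) = 1.349476.
D >= 0, so the roots are real: z = (-b +/- sqrt(D)) / (2a) = (-0.574 +/- 1.161669) / (-0.51).
  z_1 = (-0.574 + 1.161669) / (-0.51) = -1.1523,   |z_1| = 1.1523.
  z_2 = (-0.574 - 1.161669) / (-0.51) = 3.4033,   |z_2| = 3.4033.
Moduli of all roots: 1.1523, 3.4033.
All moduli strictly greater than 1? Yes.
Verdict: Stationary.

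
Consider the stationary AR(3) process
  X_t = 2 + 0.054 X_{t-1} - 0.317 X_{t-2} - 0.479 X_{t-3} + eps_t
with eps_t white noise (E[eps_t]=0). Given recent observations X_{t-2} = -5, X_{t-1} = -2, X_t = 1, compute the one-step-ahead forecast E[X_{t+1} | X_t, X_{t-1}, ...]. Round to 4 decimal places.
E[X_{t+1} \mid \mathcal F_t] = 5.0830

For an AR(p) model X_t = c + sum_i phi_i X_{t-i} + eps_t, the
one-step-ahead conditional mean is
  E[X_{t+1} | X_t, ...] = c + sum_i phi_i X_{t+1-i}.
Substitute known values:
  E[X_{t+1} | ...] = 2 + (0.054) * (1) + (-0.317) * (-2) + (-0.479) * (-5)
                   = 5.0830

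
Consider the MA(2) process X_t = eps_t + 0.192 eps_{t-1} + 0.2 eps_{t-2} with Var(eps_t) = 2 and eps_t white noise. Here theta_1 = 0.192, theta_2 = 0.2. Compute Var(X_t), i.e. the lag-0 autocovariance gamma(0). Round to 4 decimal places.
\gamma(0) = 2.1537

For an MA(q) process X_t = eps_t + sum_i theta_i eps_{t-i} with
Var(eps_t) = sigma^2, the variance is
  gamma(0) = sigma^2 * (1 + sum_i theta_i^2).
  sum_i theta_i^2 = (0.192)^2 + (0.2)^2 = 0.036864 + 0.04 = 0.076864.
  gamma(0) = 2 * (1 + 0.076864) = 2 * 1.076864 = 2.153728, which rounds to 2.1537.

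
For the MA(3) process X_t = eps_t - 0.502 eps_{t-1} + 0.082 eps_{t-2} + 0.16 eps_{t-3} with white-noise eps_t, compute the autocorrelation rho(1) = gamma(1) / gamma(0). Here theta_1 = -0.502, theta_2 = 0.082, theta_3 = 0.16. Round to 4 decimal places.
\rho(1) = -0.4127

For an MA(q) process with theta_0 = 1, the autocovariance is
  gamma(k) = sigma^2 * sum_{i=0..q-k} theta_i * theta_{i+k},
and rho(k) = gamma(k) / gamma(0). Sigma^2 cancels.
  numerator   = (1)*(-0.502) + (-0.502)*(0.082) + (0.082)*(0.16) = -0.530044.
  denominator = (1)^2 + (-0.502)^2 + (0.082)^2 + (0.16)^2 = 1.284328.
  rho(1) = -0.530044 / 1.284328 = -0.4127.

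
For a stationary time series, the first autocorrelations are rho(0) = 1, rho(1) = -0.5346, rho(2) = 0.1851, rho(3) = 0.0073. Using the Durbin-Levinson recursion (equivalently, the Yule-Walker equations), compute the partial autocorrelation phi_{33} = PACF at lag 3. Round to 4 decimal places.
\phi_{33} = 0.0640

The PACF at lag k is phi_{kk}, the last component of the solution
to the Yule-Walker system G_k phi = r_k where
  (G_k)_{ij} = rho(|i - j|), (r_k)_i = rho(i), i,j = 1..k.
Equivalently, Durbin-Levinson gives phi_{kk} iteratively:
  phi_{11} = rho(1)
  phi_{kk} = [rho(k) - sum_{j=1..k-1} phi_{k-1,j} rho(k-j)]
            / [1 - sum_{j=1..k-1} phi_{k-1,j} rho(j)],
  phi_{k,j} = phi_{k-1,j} - phi_{kk} phi_{k-1,k-j},  j = 1..k-1.
Step k = 1:
  phi_11 = rho(1) = -0.5346.
Step k = 2:
  phi_22 = [rho(2) - phi_11 rho(1)] / [1 - phi_11 rho(1)] = [0.1851 - (-0.5346)(-0.5346)] / [1 - (-0.5346)(-0.5346)]
         = -0.10069716 / 0.71420284 = -0.140992.
  Update: phi_21 = phi_11 - phi_22 phi_11 = -0.5346 - (-0.140992)(-0.5346) = -0.609975.
Step k = 3:
  phi_33 = [rho(3) - phi_21 rho(2) - phi_22 rho(1)] / [1 - phi_21 rho(1) - phi_22 rho(2)]
    numerator   = 0.0073 - (-0.609975)(0.1851) - (-0.140992)(-0.5346) = 0.04483176
    denominator = 1 - (-0.609975)(-0.5346) - (-0.140992)(0.1851) = 0.70000531
  phi_33 = 0.04483176 / 0.70000531 = 0.064.
Therefore phi_{33} = 0.0640.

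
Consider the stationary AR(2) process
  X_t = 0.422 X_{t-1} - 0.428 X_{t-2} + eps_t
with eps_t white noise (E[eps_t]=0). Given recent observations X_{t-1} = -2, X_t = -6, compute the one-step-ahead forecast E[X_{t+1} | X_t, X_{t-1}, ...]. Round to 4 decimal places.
E[X_{t+1} \mid \mathcal F_t] = -1.6760

For an AR(p) model X_t = c + sum_i phi_i X_{t-i} + eps_t, the
one-step-ahead conditional mean is
  E[X_{t+1} | X_t, ...] = c + sum_i phi_i X_{t+1-i}.
Substitute known values:
  E[X_{t+1} | ...] = (0.422) * (-6) + (-0.428) * (-2)
                   = -1.6760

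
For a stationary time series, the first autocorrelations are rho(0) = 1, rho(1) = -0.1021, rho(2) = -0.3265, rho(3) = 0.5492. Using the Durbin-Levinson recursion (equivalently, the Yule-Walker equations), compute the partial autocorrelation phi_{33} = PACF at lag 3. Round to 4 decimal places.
\phi_{33} = 0.5369

The PACF at lag k is phi_{kk}, the last component of the solution
to the Yule-Walker system G_k phi = r_k where
  (G_k)_{ij} = rho(|i - j|), (r_k)_i = rho(i), i,j = 1..k.
Equivalently, Durbin-Levinson gives phi_{kk} iteratively:
  phi_{11} = rho(1)
  phi_{kk} = [rho(k) - sum_{j=1..k-1} phi_{k-1,j} rho(k-j)]
            / [1 - sum_{j=1..k-1} phi_{k-1,j} rho(j)],
  phi_{k,j} = phi_{k-1,j} - phi_{kk} phi_{k-1,k-j},  j = 1..k-1.
Step k = 1:
  phi_11 = rho(1) = -0.1021.
Step k = 2:
  phi_22 = [rho(2) - phi_11 rho(1)] / [1 - phi_11 rho(1)] = [-0.3265 - (-0.1021)(-0.1021)] / [1 - (-0.1021)(-0.1021)]
         = -0.33692441 / 0.98957559 = -0.340474.
  Update: phi_21 = phi_11 - phi_22 phi_11 = -0.1021 - (-0.340474)(-0.1021) = -0.136862.
Step k = 3:
  phi_33 = [rho(3) - phi_21 rho(2) - phi_22 rho(1)] / [1 - phi_21 rho(1) - phi_22 rho(2)]
    numerator   = 0.5492 - (-0.136862)(-0.3265) - (-0.340474)(-0.1021) = 0.46975208
    denominator = 1 - (-0.136862)(-0.1021) - (-0.340474)(-0.3265) = 0.87486171
  phi_33 = 0.46975208 / 0.87486171 = 0.5369.
Therefore phi_{33} = 0.5369.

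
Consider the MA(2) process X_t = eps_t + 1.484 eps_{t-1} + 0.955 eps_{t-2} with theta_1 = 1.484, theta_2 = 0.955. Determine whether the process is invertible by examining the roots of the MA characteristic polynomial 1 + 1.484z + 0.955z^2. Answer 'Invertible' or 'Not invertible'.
\text{Invertible}

The MA(q) characteristic polynomial is P(z) = 1 + 1.484z + 0.955z^2.
Invertibility requires all roots to lie outside the unit circle, i.e. |z| > 1 for every root.
Set 1 + (1.484) z + (0.955) z^2 = 0, i.e. a z^2 + b z + c = 0 with a = 0.955, b = 1.484, c = 1.
Discriminant D = b^2 - 4ac = (1.484)^2 - 4*(0.955)*1 = 2.202256 - (3.82) = -1.617744.
D < 0, so the roots are the complex-conjugate pair z = (-b +/- i sqrt(-D)) / (2a) = -0.777 +/- 0.6659i.
For a conjugate pair |z|^2 = z * conj(z) = (product of roots) = c/a = 1/(0.955) = 1.04712, so |z| = sqrt(1.04712) = 1.0233 for both roots.
Moduli of all roots: 1.0233, 1.0233.
All moduli strictly greater than 1? Yes.
Verdict: Invertible.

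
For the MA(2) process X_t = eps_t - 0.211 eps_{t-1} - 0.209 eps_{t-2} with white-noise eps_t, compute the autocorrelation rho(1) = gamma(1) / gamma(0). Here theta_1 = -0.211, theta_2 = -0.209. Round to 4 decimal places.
\rho(1) = -0.1534

For an MA(q) process with theta_0 = 1, the autocovariance is
  gamma(k) = sigma^2 * sum_{i=0..q-k} theta_i * theta_{i+k},
and rho(k) = gamma(k) / gamma(0). Sigma^2 cancels.
  numerator   = (1)*(-0.211) + (-0.211)*(-0.209) = -0.166901.
  denominator = (1)^2 + (-0.211)^2 + (-0.209)^2 = 1.088202.
  rho(1) = -0.166901 / 1.088202 = -0.1534.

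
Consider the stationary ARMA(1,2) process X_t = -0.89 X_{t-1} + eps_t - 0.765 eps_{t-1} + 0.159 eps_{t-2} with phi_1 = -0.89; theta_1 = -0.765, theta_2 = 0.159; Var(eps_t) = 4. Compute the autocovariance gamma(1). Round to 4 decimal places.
\gamma(1) = -63.0282

Multiply the model equation by X_{t-k} and take expectations. With theta_0 = psi_0 = 1 and psi_j the MA(infinity) weights, this gives
  gamma(k) - sum_i phi_i gamma(k-i) = c_k,
  c_k = sigma^2 * sum_{j=k..q} theta_j psi_{j-k}   (c_k = 0 for k > q),
using gamma(-m) = gamma(m).
psi-weights needed (psi_j = theta_j + sum_i phi_i psi_{j-i}):
  psi_1 = theta_1 + phi_1 = -0.765 + (-0.89) = -1.655
  psi_2 = theta_2 + phi_1 psi_1 = 0.159 + (-0.89)(-1.655) = 1.63195
Right-hand sides:
  c_0 = sigma^2 (1 + theta_1 psi_1 + theta_2 psi_2) = 4 * (1 + (-0.765)(-1.655) + (0.159)(1.63195)) = 4 * 2.525555 = 10.10222
  c_1 = sigma^2 (theta_1 + theta_2 psi_1) = 4 * (-0.765 + (0.159)(-1.655)) = -4.11258
  c_2 = sigma^2 theta_2 = 4 * (0.159) = 0.636
Equations for k = 0 and k = 1 (AR order 1):
  gamma(0) = phi_1 gamma(1) + c_0
  gamma(1) = phi_1 gamma(0) + c_1
Substituting the second into the first: gamma(0) (1 - phi_1^2) = c_0 + phi_1 c_1, so
  gamma(0) = (c_0 + phi_1 c_1) / (1 - phi_1^2) = (10.10222 + (-0.89)(-4.11258)) / (1 - (-0.89)^2) = 13.762416 / 0.2079 = 66.197289.
  gamma(1) = phi_1 gamma(0) + c_1 = (-0.89)(66.197289) + (-4.11258) = -63.028167.
Therefore gamma(1) = -63.0282 (to 4 decimal places).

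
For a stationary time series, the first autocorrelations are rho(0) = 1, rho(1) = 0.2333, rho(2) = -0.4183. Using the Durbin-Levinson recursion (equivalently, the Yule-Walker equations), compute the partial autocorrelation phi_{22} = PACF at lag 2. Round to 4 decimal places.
\phi_{22} = -0.4999

The PACF at lag k is phi_{kk}, the last component of the solution
to the Yule-Walker system G_k phi = r_k where
  (G_k)_{ij} = rho(|i - j|), (r_k)_i = rho(i), i,j = 1..k.
Equivalently, Durbin-Levinson gives phi_{kk} iteratively:
  phi_{11} = rho(1)
  phi_{kk} = [rho(k) - sum_{j=1..k-1} phi_{k-1,j} rho(k-j)]
            / [1 - sum_{j=1..k-1} phi_{k-1,j} rho(j)],
  phi_{k,j} = phi_{k-1,j} - phi_{kk} phi_{k-1,k-j},  j = 1..k-1.
Step k = 1:
  phi_11 = rho(1) = 0.2333.
Step k = 2:
  phi_22 = [rho(2) - phi_11 rho(1)] / [1 - phi_11 rho(1)] = [-0.4183 - (0.2333)(0.2333)] / [1 - (0.2333)(0.2333)]
         = -0.47272889 / 0.94557111 = -0.4999.
Therefore phi_{22} = -0.4999.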